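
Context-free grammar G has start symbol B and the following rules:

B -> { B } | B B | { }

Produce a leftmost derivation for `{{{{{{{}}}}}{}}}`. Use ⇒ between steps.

B ⇒ {B}   [B -> { B }]
{B} ⇒ {{B}}   [B -> { B }]
{{B}} ⇒ {{BB}}   [B -> B B]
{{BB}} ⇒ {{{B}B}}   [B -> { B }]
{{{B}B}} ⇒ {{{{B}}B}}   [B -> { B }]
{{{{B}}B}} ⇒ {{{{{B}}}B}}   [B -> { B }]
{{{{{B}}}B}} ⇒ {{{{{{B}}}}B}}   [B -> { B }]
{{{{{{B}}}}B}} ⇒ {{{{{{{}}}}}B}}   [B -> { }]
{{{{{{{}}}}}B}} ⇒ {{{{{{{}}}}}{}}}   [B -> { }]

B ⇒ {B} ⇒ {{B}} ⇒ {{BB}} ⇒ {{{B}B}} ⇒ {{{{B}}B}} ⇒ {{{{{B}}}B}} ⇒ {{{{{{B}}}}B}} ⇒ {{{{{{{}}}}}B}} ⇒ {{{{{{{}}}}}{}}}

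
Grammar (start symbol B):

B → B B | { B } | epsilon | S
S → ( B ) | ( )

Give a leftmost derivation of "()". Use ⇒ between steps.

B ⇒ BB   [B → B B]
BB ⇒ BBB   [B → B B]
BBB ⇒ BBBB   [B → B B]
BBBB ⇒ SBBB   [B → S]
SBBB ⇒ (B)BBB   [S → ( B )]
(B)BBB ⇒ ()BBB   [B → epsilon]
()BBB ⇒ ()BB   [B → epsilon]
()BB ⇒ ()B   [B → epsilon]
()B ⇒ ()   [B → epsilon]

B⇒BB⇒BBB⇒BBBB⇒SBBB⇒(B)BBB⇒()BBB⇒()BB⇒()B⇒()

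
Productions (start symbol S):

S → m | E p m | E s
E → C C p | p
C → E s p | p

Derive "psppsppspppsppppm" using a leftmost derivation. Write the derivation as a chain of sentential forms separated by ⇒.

S⇒Epm⇒CCppm⇒EspCppm⇒CCpspCppm⇒EspCpspCppm⇒CCpspCpspCppm⇒EspCpspCpspCppm⇒pspCpspCpspCppm⇒pspEsppspCpspCppm⇒psppsppspCpspCppm⇒psppsppspppspCppm⇒psppsppspppsppppm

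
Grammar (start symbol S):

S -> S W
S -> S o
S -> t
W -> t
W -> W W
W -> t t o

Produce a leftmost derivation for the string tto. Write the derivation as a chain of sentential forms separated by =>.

S => So   [S -> S o]
So => SWo   [S -> S W]
SWo => tWo   [S -> t]
tWo => tto   [W -> t]

S => So => SWo => tWo => tto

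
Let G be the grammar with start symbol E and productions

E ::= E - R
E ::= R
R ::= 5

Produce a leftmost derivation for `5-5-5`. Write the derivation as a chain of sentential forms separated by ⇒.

E ⇒ E-R ⇒ E-R-R ⇒ R-R-R ⇒ 5-R-R ⇒ 5-5-R ⇒ 5-5-5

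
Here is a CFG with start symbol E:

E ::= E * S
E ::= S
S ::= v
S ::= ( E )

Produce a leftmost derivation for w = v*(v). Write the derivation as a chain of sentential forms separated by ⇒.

E ⇒ E*S ⇒ S*S ⇒ v*S ⇒ v*(E) ⇒ v*(S) ⇒ v*(v)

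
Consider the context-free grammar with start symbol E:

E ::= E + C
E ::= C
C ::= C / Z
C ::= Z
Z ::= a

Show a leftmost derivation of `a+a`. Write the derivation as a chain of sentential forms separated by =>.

E => E+C => C+C => Z+C => a+C => a+Z => a+a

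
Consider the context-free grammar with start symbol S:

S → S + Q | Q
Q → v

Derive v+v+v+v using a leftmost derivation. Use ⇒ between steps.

S⇒S+Q⇒S+Q+Q⇒S+Q+Q+Q⇒Q+Q+Q+Q⇒v+Q+Q+Q⇒v+v+Q+Q⇒v+v+v+Q⇒v+v+v+v

S ⇒ S+Q   [S → S + Q]
S+Q ⇒ S+Q+Q   [S → S + Q]
S+Q+Q ⇒ S+Q+Q+Q   [S → S + Q]
S+Q+Q+Q ⇒ Q+Q+Q+Q   [S → Q]
Q+Q+Q+Q ⇒ v+Q+Q+Q   [Q → v]
v+Q+Q+Q ⇒ v+v+Q+Q   [Q → v]
v+v+Q+Q ⇒ v+v+v+Q   [Q → v]
v+v+v+Q ⇒ v+v+v+v   [Q → v]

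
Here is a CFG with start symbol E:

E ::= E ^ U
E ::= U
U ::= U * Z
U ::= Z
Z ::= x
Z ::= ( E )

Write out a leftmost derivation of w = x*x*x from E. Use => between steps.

E => U   [E ::= U]
U => U*Z   [U ::= U * Z]
U*Z => U*Z*Z   [U ::= U * Z]
U*Z*Z => Z*Z*Z   [U ::= Z]
Z*Z*Z => x*Z*Z   [Z ::= x]
x*Z*Z => x*x*Z   [Z ::= x]
x*x*Z => x*x*x   [Z ::= x]

E=>U=>U*Z=>U*Z*Z=>Z*Z*Z=>x*Z*Z=>x*x*Z=>x*x*x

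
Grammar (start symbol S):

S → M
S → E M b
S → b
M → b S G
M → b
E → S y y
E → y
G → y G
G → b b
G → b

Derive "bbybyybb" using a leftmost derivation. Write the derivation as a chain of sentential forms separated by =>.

S => EMb => SyyMb => MyyMb => bSGyyMb => bbGyyMb => bbyGyyMb => bbybyyMb => bbybyybb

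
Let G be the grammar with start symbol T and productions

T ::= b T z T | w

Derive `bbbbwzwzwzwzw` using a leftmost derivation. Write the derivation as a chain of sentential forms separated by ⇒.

T ⇒ bTzT   [T ::= b T z T]
bTzT ⇒ bbTzTzT   [T ::= b T z T]
bbTzTzT ⇒ bbbTzTzTzT   [T ::= b T z T]
bbbTzTzTzT ⇒ bbbbTzTzTzTzT   [T ::= b T z T]
bbbbTzTzTzTzT ⇒ bbbbwzTzTzTzT   [T ::= w]
bbbbwzTzTzTzT ⇒ bbbbwzwzTzTzT   [T ::= w]
bbbbwzwzTzTzT ⇒ bbbbwzwzwzTzT   [T ::= w]
bbbbwzwzwzTzT ⇒ bbbbwzwzwzwzT   [T ::= w]
bbbbwzwzwzwzT ⇒ bbbbwzwzwzwzw   [T ::= w]

T⇒bTzT⇒bbTzTzT⇒bbbTzTzTzT⇒bbbbTzTzTzTzT⇒bbbbwzTzTzTzT⇒bbbbwzwzTzTzT⇒bbbbwzwzwzTzT⇒bbbbwzwzwzwzT⇒bbbbwzwzwzwzw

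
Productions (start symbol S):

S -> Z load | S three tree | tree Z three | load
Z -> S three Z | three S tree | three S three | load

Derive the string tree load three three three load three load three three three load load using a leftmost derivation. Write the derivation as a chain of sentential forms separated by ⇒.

S ⇒ Z load ⇒ S three Z load ⇒ tree Z three three Z load ⇒ tree S three Z three three Z load ⇒ tree load three Z three three Z load ⇒ tree load three three S three three three Z load ⇒ tree load three three Z load three three three Z load ⇒ tree load three three three S three load three three three Z load ⇒ tree load three three three load three load three three three Z load ⇒ tree load three three three load three load three three three load load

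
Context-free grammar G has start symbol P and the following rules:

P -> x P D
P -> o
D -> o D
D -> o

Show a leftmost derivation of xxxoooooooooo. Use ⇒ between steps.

P ⇒ xPD   [P -> x P D]
xPD ⇒ xxPDD   [P -> x P D]
xxPDD ⇒ xxxPDDD   [P -> x P D]
xxxPDDD ⇒ xxxoDDD   [P -> o]
xxxoDDD ⇒ xxxooDD   [D -> o]
xxxooDD ⇒ xxxoooDD   [D -> o D]
xxxoooDD ⇒ xxxooooDD   [D -> o D]
xxxooooDD ⇒ xxxoooooDD   [D -> o D]
xxxoooooDD ⇒ xxxooooooD   [D -> o]
xxxooooooD ⇒ xxxoooooooD   [D -> o D]
xxxoooooooD ⇒ xxxooooooooD   [D -> o D]
xxxooooooooD ⇒ xxxoooooooooD   [D -> o D]
xxxoooooooooD ⇒ xxxoooooooooo   [D -> o]

P ⇒ xPD ⇒ xxPDD ⇒ xxxPDDD ⇒ xxxoDDD ⇒ xxxooDD ⇒ xxxoooDD ⇒ xxxooooDD ⇒ xxxoooooDD ⇒ xxxooooooD ⇒ xxxoooooooD ⇒ xxxooooooooD ⇒ xxxoooooooooD ⇒ xxxoooooooooo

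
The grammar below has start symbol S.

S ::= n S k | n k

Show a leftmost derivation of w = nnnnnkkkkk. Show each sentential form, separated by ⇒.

S ⇒ nSk ⇒ nnSkk ⇒ nnnSkkk ⇒ nnnnSkkkk ⇒ nnnnnkkkkk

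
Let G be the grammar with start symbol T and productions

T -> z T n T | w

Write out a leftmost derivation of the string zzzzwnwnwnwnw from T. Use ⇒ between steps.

T ⇒ zTnT   [T -> z T n T]
zTnT ⇒ zzTnTnT   [T -> z T n T]
zzTnTnT ⇒ zzzTnTnTnT   [T -> z T n T]
zzzTnTnTnT ⇒ zzzzTnTnTnTnT   [T -> z T n T]
zzzzTnTnTnTnT ⇒ zzzzwnTnTnTnT   [T -> w]
zzzzwnTnTnTnT ⇒ zzzzwnwnTnTnT   [T -> w]
zzzzwnwnTnTnT ⇒ zzzzwnwnwnTnT   [T -> w]
zzzzwnwnwnTnT ⇒ zzzzwnwnwnwnT   [T -> w]
zzzzwnwnwnwnT ⇒ zzzzwnwnwnwnw   [T -> w]

T⇒zTnT⇒zzTnTnT⇒zzzTnTnTnT⇒zzzzTnTnTnTnT⇒zzzzwnTnTnTnT⇒zzzzwnwnTnTnT⇒zzzzwnwnwnTnT⇒zzzzwnwnwnwnT⇒zzzzwnwnwnwnw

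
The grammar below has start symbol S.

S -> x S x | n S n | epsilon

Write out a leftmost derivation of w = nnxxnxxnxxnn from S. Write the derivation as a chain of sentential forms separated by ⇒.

S ⇒ nSn   [S -> n S n]
nSn ⇒ nnSnn   [S -> n S n]
nnSnn ⇒ nnxSxnn   [S -> x S x]
nnxSxnn ⇒ nnxxSxxnn   [S -> x S x]
nnxxSxxnn ⇒ nnxxnSnxxnn   [S -> n S n]
nnxxnSnxxnn ⇒ nnxxnxSxnxxnn   [S -> x S x]
nnxxnxSxnxxnn ⇒ nnxxnxxnxxnn   [S -> epsilon]

S ⇒ nSn ⇒ nnSnn ⇒ nnxSxnn ⇒ nnxxSxxnn ⇒ nnxxnSnxxnn ⇒ nnxxnxSxnxxnn ⇒ nnxxnxxnxxnn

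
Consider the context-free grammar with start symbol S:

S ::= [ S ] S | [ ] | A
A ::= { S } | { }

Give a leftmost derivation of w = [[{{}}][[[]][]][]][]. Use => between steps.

S => [S]S   [S ::= [ S ] S]
[S]S => [[S]S]S   [S ::= [ S ] S]
[[S]S]S => [[A]S]S   [S ::= A]
[[A]S]S => [[{S}]S]S   [A ::= { S }]
[[{S}]S]S => [[{A}]S]S   [S ::= A]
[[{A}]S]S => [[{{}}]S]S   [A ::= { }]
[[{{}}]S]S => [[{{}}][S]S]S   [S ::= [ S ] S]
[[{{}}][S]S]S => [[{{}}][[S]S]S]S   [S ::= [ S ] S]
[[{{}}][[S]S]S]S => [[{{}}][[[]]S]S]S   [S ::= [ ]]
[[{{}}][[[]]S]S]S => [[{{}}][[[]][]]S]S   [S ::= [ ]]
[[{{}}][[[]][]]S]S => [[{{}}][[[]][]][]]S   [S ::= [ ]]
[[{{}}][[[]][]][]]S => [[{{}}][[[]][]][]][]   [S ::= [ ]]

S => [S]S => [[S]S]S => [[A]S]S => [[{S}]S]S => [[{A}]S]S => [[{{}}]S]S => [[{{}}][S]S]S => [[{{}}][[S]S]S]S => [[{{}}][[[]]S]S]S => [[{{}}][[[]][]]S]S => [[{{}}][[[]][]][]]S => [[{{}}][[[]][]][]][]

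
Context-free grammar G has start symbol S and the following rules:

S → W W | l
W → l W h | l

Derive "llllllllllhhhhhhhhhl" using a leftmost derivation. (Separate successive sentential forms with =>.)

S => WW => lWhW => llWhhW => lllWhhhW => llllWhhhhW => lllllWhhhhhW => llllllWhhhhhhW => lllllllWhhhhhhhW => llllllllWhhhhhhhhW => lllllllllWhhhhhhhhhW => llllllllllhhhhhhhhhW => llllllllllhhhhhhhhhl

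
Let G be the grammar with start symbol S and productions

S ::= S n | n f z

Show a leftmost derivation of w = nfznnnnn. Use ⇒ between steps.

S⇒Sn⇒Snn⇒Snnn⇒Snnnn⇒Snnnnn⇒nfznnnnn

S ⇒ Sn   [S ::= S n]
Sn ⇒ Snn   [S ::= S n]
Snn ⇒ Snnn   [S ::= S n]
Snnn ⇒ Snnnn   [S ::= S n]
Snnnn ⇒ Snnnnn   [S ::= S n]
Snnnnn ⇒ nfznnnnn   [S ::= n f z]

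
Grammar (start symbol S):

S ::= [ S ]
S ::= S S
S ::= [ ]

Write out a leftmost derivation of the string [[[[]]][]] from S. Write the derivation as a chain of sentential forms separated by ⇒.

S ⇒ [S]   [S ::= [ S ]]
[S] ⇒ [SS]   [S ::= S S]
[SS] ⇒ [[S]S]   [S ::= [ S ]]
[[S]S] ⇒ [[[S]]S]   [S ::= [ S ]]
[[[S]]S] ⇒ [[[[]]]S]   [S ::= [ ]]
[[[[]]]S] ⇒ [[[[]]][]]   [S ::= [ ]]

S⇒[S]⇒[SS]⇒[[S]S]⇒[[[S]]S]⇒[[[[]]]S]⇒[[[[]]][]]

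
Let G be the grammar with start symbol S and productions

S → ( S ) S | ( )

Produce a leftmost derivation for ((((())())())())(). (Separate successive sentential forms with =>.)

S => (S)S => ((S)S)S => (((S)S)S)S => ((((S)S)S)S)S => ((((())S)S)S)S => ((((())())S)S)S => ((((())())())S)S => ((((())())())())S => ((((())())())())()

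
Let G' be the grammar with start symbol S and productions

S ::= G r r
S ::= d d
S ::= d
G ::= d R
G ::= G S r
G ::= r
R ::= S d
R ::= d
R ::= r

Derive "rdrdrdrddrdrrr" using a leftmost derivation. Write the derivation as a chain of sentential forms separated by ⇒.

S ⇒ Grr ⇒ GSrrr ⇒ GSrSrrr ⇒ GSrSrSrrr ⇒ GSrSrSrSrrr ⇒ GSrSrSrSrSrrr ⇒ rSrSrSrSrSrrr ⇒ rdrSrSrSrSrrr ⇒ rdrdrSrSrSrrr ⇒ rdrdrdrSrSrrr ⇒ rdrdrdrddrSrrr ⇒ rdrdrdrddrdrrr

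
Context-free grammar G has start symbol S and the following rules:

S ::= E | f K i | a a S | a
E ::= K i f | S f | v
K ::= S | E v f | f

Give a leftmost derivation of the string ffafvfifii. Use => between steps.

S => fKi   [S ::= f K i]
fKi => fSi   [K ::= S]
fSi => ffKii   [S ::= f K i]
ffKii => ffSii   [K ::= S]
ffSii => ffEii   [S ::= E]
ffEii => ffKifii   [E ::= K i f]
ffKifii => ffEvfifii   [K ::= E v f]
ffEvfifii => ffSfvfifii   [E ::= S f]
ffSfvfifii => ffafvfifii   [S ::= a]

S => fKi => fSi => ffKii => ffSii => ffEii => ffKifii => ffEvfifii => ffSfvfifii => ffafvfifii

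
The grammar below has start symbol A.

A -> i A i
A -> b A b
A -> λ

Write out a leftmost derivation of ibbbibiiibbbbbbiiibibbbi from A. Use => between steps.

A => iAi => ibAbi => ibbAbbi => ibbbAbbbi => ibbbiAibbbi => ibbbibAbibbbi => ibbbibiAibibbbi => ibbbibiiAiibibbbi => ibbbibiiiAiiibibbbi => ibbbibiiibAbiiibibbbi => ibbbibiiibbAbbiiibibbbi => ibbbibiiibbbAbbbiiibibbbi => ibbbibiiibbbbbbiiibibbbi

A => iAi   [A -> i A i]
iAi => ibAbi   [A -> b A b]
ibAbi => ibbAbbi   [A -> b A b]
ibbAbbi => ibbbAbbbi   [A -> b A b]
ibbbAbbbi => ibbbiAibbbi   [A -> i A i]
ibbbiAibbbi => ibbbibAbibbbi   [A -> b A b]
ibbbibAbibbbi => ibbbibiAibibbbi   [A -> i A i]
ibbbibiAibibbbi => ibbbibiiAiibibbbi   [A -> i A i]
ibbbibiiAiibibbbi => ibbbibiiiAiiibibbbi   [A -> i A i]
ibbbibiiiAiiibibbbi => ibbbibiiibAbiiibibbbi   [A -> b A b]
ibbbibiiibAbiiibibbbi => ibbbibiiibbAbbiiibibbbi   [A -> b A b]
ibbbibiiibbAbbiiibibbbi => ibbbibiiibbbAbbbiiibibbbi   [A -> b A b]
ibbbibiiibbbAbbbiiibibbbi => ibbbibiiibbbbbbiiibibbbi   [A -> λ]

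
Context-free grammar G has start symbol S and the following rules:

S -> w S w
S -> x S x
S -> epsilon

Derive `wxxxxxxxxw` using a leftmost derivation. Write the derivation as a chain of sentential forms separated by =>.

S=>wSw=>wxSxw=>wxxSxxw=>wxxxSxxxw=>wxxxxSxxxxw=>wxxxxxxxxw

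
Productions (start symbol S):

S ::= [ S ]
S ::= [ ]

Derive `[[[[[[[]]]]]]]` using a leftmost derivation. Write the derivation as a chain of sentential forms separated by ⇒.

S ⇒ [S]   [S ::= [ S ]]
[S] ⇒ [[S]]   [S ::= [ S ]]
[[S]] ⇒ [[[S]]]   [S ::= [ S ]]
[[[S]]] ⇒ [[[[S]]]]   [S ::= [ S ]]
[[[[S]]]] ⇒ [[[[[S]]]]]   [S ::= [ S ]]
[[[[[S]]]]] ⇒ [[[[[[S]]]]]]   [S ::= [ S ]]
[[[[[[S]]]]]] ⇒ [[[[[[[]]]]]]]   [S ::= [ ]]

S⇒[S]⇒[[S]]⇒[[[S]]]⇒[[[[S]]]]⇒[[[[[S]]]]]⇒[[[[[[S]]]]]]⇒[[[[[[[]]]]]]]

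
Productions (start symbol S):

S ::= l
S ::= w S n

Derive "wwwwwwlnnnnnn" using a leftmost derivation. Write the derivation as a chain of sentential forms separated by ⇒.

S ⇒ wSn ⇒ wwSnn ⇒ wwwSnnn ⇒ wwwwSnnnn ⇒ wwwwwSnnnnn ⇒ wwwwwwSnnnnnn ⇒ wwwwwwlnnnnnn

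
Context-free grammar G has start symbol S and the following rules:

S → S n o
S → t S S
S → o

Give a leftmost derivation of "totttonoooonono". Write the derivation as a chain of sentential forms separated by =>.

S => Sno => tSSno => toSno => toSnono => totSSnono => tottSSSnono => totttSSSSnono => totttSnoSSSnono => totttonoSSSnono => totttonooSSnono => totttonoooSnono => totttonoooonono

S => Sno   [S → S n o]
Sno => tSSno   [S → t S S]
tSSno => toSno   [S → o]
toSno => toSnono   [S → S n o]
toSnono => totSSnono   [S → t S S]
totSSnono => tottSSSnono   [S → t S S]
tottSSSnono => totttSSSSnono   [S → t S S]
totttSSSSnono => totttSnoSSSnono   [S → S n o]
totttSnoSSSnono => totttonoSSSnono   [S → o]
totttonoSSSnono => totttonooSSnono   [S → o]
totttonooSSnono => totttonoooSnono   [S → o]
totttonoooSnono => totttonoooonono   [S → o]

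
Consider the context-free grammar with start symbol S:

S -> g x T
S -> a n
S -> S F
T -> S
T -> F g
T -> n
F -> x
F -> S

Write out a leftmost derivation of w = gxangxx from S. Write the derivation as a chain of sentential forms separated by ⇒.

S ⇒ SF   [S -> S F]
SF ⇒ SFF   [S -> S F]
SFF ⇒ gxTFF   [S -> g x T]
gxTFF ⇒ gxFgFF   [T -> F g]
gxFgFF ⇒ gxSgFF   [F -> S]
gxSgFF ⇒ gxangFF   [S -> a n]
gxangFF ⇒ gxangxF   [F -> x]
gxangxF ⇒ gxangxx   [F -> x]

S ⇒ SF ⇒ SFF ⇒ gxTFF ⇒ gxFgFF ⇒ gxSgFF ⇒ gxangFF ⇒ gxangxF ⇒ gxangxx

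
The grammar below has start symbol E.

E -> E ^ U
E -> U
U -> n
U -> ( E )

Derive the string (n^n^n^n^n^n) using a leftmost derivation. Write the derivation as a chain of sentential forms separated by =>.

E => U   [E -> U]
U => (E)   [U -> ( E )]
(E) => (E^U)   [E -> E ^ U]
(E^U) => (E^U^U)   [E -> E ^ U]
(E^U^U) => (E^U^U^U)   [E -> E ^ U]
(E^U^U^U) => (E^U^U^U^U)   [E -> E ^ U]
(E^U^U^U^U) => (E^U^U^U^U^U)   [E -> E ^ U]
(E^U^U^U^U^U) => (U^U^U^U^U^U)   [E -> U]
(U^U^U^U^U^U) => (n^U^U^U^U^U)   [U -> n]
(n^U^U^U^U^U) => (n^n^U^U^U^U)   [U -> n]
(n^n^U^U^U^U) => (n^n^n^U^U^U)   [U -> n]
(n^n^n^U^U^U) => (n^n^n^n^U^U)   [U -> n]
(n^n^n^n^U^U) => (n^n^n^n^n^U)   [U -> n]
(n^n^n^n^n^U) => (n^n^n^n^n^n)   [U -> n]

E => U => (E) => (E^U) => (E^U^U) => (E^U^U^U) => (E^U^U^U^U) => (E^U^U^U^U^U) => (U^U^U^U^U^U) => (n^U^U^U^U^U) => (n^n^U^U^U^U) => (n^n^n^U^U^U) => (n^n^n^n^U^U) => (n^n^n^n^n^U) => (n^n^n^n^n^n)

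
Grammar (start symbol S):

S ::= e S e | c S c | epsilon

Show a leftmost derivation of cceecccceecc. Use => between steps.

S => cSc => ccScc => cceSecc => cceeSeecc => cceecSceecc => cceeccScceecc => cceecccceecc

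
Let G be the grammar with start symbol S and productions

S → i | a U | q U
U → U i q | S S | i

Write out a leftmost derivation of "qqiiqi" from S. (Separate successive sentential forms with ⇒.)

S ⇒ qU   [S → q U]
qU ⇒ qSS   [U → S S]
qSS ⇒ qqUS   [S → q U]
qqUS ⇒ qqUiqS   [U → U i q]
qqUiqS ⇒ qqiiqS   [U → i]
qqiiqS ⇒ qqiiqi   [S → i]

S⇒qU⇒qSS⇒qqUS⇒qqUiqS⇒qqiiqS⇒qqiiqi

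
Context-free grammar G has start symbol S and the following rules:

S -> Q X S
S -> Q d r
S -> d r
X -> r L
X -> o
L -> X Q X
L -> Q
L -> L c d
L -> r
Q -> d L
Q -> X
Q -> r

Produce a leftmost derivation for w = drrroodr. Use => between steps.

S => QXS => dLXS => dXQXXS => drLQXXS => drrQXXS => drrrXXS => drrroXS => drrrooS => drrroodr

S => QXS   [S -> Q X S]
QXS => dLXS   [Q -> d L]
dLXS => dXQXXS   [L -> X Q X]
dXQXXS => drLQXXS   [X -> r L]
drLQXXS => drrQXXS   [L -> r]
drrQXXS => drrrXXS   [Q -> r]
drrrXXS => drrroXS   [X -> o]
drrroXS => drrrooS   [X -> o]
drrrooS => drrroodr   [S -> d r]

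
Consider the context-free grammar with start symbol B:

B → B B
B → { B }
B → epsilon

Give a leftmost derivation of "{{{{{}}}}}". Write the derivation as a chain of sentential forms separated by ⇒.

B⇒{B}⇒{{B}}⇒{{{B}}}⇒{{{{B}}}}⇒{{{{{B}}}}}⇒{{{{{}}}}}

B ⇒ {B}   [B → { B }]
{B} ⇒ {{B}}   [B → { B }]
{{B}} ⇒ {{{B}}}   [B → { B }]
{{{B}}} ⇒ {{{{B}}}}   [B → { B }]
{{{{B}}}} ⇒ {{{{{B}}}}}   [B → { B }]
{{{{{B}}}}} ⇒ {{{{{}}}}}   [B → epsilon]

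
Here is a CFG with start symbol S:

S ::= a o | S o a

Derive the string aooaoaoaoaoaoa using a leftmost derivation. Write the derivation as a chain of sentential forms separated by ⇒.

S ⇒ Soa ⇒ Soaoa ⇒ Soaoaoa ⇒ Soaoaoaoa ⇒ Soaoaoaoaoa ⇒ Soaoaoaoaoaoa ⇒ aooaoaoaoaoaoa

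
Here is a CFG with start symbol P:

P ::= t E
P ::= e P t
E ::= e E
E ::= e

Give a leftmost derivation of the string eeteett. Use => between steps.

P => ePt   [P ::= e P t]
ePt => eePtt   [P ::= e P t]
eePtt => eetEtt   [P ::= t E]
eetEtt => eeteEtt   [E ::= e E]
eeteEtt => eeteett   [E ::= e]

P => ePt => eePtt => eetEtt => eeteEtt => eeteett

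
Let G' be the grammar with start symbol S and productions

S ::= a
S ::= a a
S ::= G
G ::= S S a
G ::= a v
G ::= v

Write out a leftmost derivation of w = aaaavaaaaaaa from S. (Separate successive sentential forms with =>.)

S => G   [S ::= G]
G => SSa   [G ::= S S a]
SSa => GSa   [S ::= G]
GSa => SSaSa   [G ::= S S a]
SSaSa => GSaSa   [S ::= G]
GSaSa => SSaSaSa   [G ::= S S a]
SSaSaSa => aSaSaSa   [S ::= a]
aSaSaSa => aGaSaSa   [S ::= G]
aGaSaSa => aSSaaSaSa   [G ::= S S a]
aSSaaSaSa => aaaSaaSaSa   [S ::= a a]
aaaSaaSaSa => aaaGaaSaSa   [S ::= G]
aaaGaaSaSa => aaaavaaSaSa   [G ::= a v]
aaaavaaSaSa => aaaavaaaaSa   [S ::= a]
aaaavaaaaSa => aaaavaaaaaaa   [S ::= a a]

S => G => SSa => GSa => SSaSa => GSaSa => SSaSaSa => aSaSaSa => aGaSaSa => aSSaaSaSa => aaaSaaSaSa => aaaGaaSaSa => aaaavaaSaSa => aaaavaaaaSa => aaaavaaaaaaa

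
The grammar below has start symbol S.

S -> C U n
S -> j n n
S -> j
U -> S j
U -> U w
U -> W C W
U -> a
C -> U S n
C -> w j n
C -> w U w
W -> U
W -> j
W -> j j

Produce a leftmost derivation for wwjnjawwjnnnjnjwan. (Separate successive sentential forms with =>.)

S => CUn   [S -> C U n]
CUn => wUwUn   [C -> w U w]
wUwUn => wSjwUn   [U -> S j]
wSjwUn => wCUnjwUn   [S -> C U n]
wCUnjwUn => wwjnUnjwUn   [C -> w j n]
wwjnUnjwUn => wwjnWCWnjwUn   [U -> W C W]
wwjnWCWnjwUn => wwjnjCWnjwUn   [W -> j]
wwjnjCWnjwUn => wwjnjUSnWnjwUn   [C -> U S n]
wwjnjUSnWnjwUn => wwjnjUwSnWnjwUn   [U -> U w]
wwjnjUwSnWnjwUn => wwjnjUwwSnWnjwUn   [U -> U w]
wwjnjUwwSnWnjwUn => wwjnjawwSnWnjwUn   [U -> a]
wwjnjawwSnWnjwUn => wwjnjawwjnnnWnjwUn   [S -> j n n]
wwjnjawwjnnnWnjwUn => wwjnjawwjnnnjnjwUn   [W -> j]
wwjnjawwjnnnjnjwUn => wwjnjawwjnnnjnjwan   [U -> a]

S => CUn => wUwUn => wSjwUn => wCUnjwUn => wwjnUnjwUn => wwjnWCWnjwUn => wwjnjCWnjwUn => wwjnjUSnWnjwUn => wwjnjUwSnWnjwUn => wwjnjUwwSnWnjwUn => wwjnjawwSnWnjwUn => wwjnjawwjnnnWnjwUn => wwjnjawwjnnnjnjwUn => wwjnjawwjnnnjnjwan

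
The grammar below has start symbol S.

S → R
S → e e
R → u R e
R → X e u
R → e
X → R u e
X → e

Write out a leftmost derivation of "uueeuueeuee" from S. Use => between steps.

S => R => uRe => uuRee => uuXeuee => uuRueeuee => uuXeuueeuee => uueeuueeuee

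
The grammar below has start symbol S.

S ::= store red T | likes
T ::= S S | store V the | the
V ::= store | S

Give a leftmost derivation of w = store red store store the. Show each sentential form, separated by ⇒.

S ⇒ store red T   [S ::= store red T]
store red T ⇒ store red store V the   [T ::= store V the]
store red store V the ⇒ store red store store the   [V ::= store]

S ⇒ store red T ⇒ store red store V the ⇒ store red store store the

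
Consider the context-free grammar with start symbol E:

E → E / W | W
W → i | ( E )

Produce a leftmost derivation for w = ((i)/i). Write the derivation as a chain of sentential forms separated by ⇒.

E ⇒ W ⇒ (E) ⇒ (E/W) ⇒ (W/W) ⇒ ((E)/W) ⇒ ((W)/W) ⇒ ((i)/W) ⇒ ((i)/i)

E ⇒ W   [E → W]
W ⇒ (E)   [W → ( E )]
(E) ⇒ (E/W)   [E → E / W]
(E/W) ⇒ (W/W)   [E → W]
(W/W) ⇒ ((E)/W)   [W → ( E )]
((E)/W) ⇒ ((W)/W)   [E → W]
((W)/W) ⇒ ((i)/W)   [W → i]
((i)/W) ⇒ ((i)/i)   [W → i]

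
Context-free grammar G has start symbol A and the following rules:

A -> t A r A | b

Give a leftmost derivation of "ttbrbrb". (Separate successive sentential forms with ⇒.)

A ⇒ tArA ⇒ ttArArA ⇒ ttbrArA ⇒ ttbrbrA ⇒ ttbrbrb

A ⇒ tArA   [A -> t A r A]
tArA ⇒ ttArArA   [A -> t A r A]
ttArArA ⇒ ttbrArA   [A -> b]
ttbrArA ⇒ ttbrbrA   [A -> b]
ttbrbrA ⇒ ttbrbrb   [A -> b]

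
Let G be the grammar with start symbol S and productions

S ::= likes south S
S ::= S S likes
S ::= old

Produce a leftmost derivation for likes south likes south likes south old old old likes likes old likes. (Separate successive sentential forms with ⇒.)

S ⇒ likes south S ⇒ likes south likes south S ⇒ likes south likes south likes south S ⇒ likes south likes south likes south S S likes ⇒ likes south likes south likes south S S likes S likes ⇒ likes south likes south likes south old S likes S likes ⇒ likes south likes south likes south old S S likes likes S likes ⇒ likes south likes south likes south old old S likes likes S likes ⇒ likes south likes south likes south old old old likes likes S likes ⇒ likes south likes south likes south old old old likes likes old likes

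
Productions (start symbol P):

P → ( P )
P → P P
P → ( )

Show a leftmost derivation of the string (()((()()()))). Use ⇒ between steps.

P ⇒ (P)   [P → ( P )]
(P) ⇒ (PP)   [P → P P]
(PP) ⇒ (()P)   [P → ( )]
(()P) ⇒ (()(P))   [P → ( P )]
(()(P)) ⇒ (()((P)))   [P → ( P )]
(()((P))) ⇒ (()((PP)))   [P → P P]
(()((PP))) ⇒ (()((PPP)))   [P → P P]
(()((PPP))) ⇒ (()((()PP)))   [P → ( )]
(()((()PP))) ⇒ (()((()()P)))   [P → ( )]
(()((()()P))) ⇒ (()((()()())))   [P → ( )]

P ⇒ (P) ⇒ (PP) ⇒ (()P) ⇒ (()(P)) ⇒ (()((P))) ⇒ (()((PP))) ⇒ (()((PPP))) ⇒ (()((()PP))) ⇒ (()((()()P))) ⇒ (()((()()())))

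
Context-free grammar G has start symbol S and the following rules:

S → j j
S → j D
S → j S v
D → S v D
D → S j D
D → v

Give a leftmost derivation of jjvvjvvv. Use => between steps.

S => jD => jSvD => jjDvD => jjvvD => jjvvSvD => jjvvjDvD => jjvvjvvD => jjvvjvvv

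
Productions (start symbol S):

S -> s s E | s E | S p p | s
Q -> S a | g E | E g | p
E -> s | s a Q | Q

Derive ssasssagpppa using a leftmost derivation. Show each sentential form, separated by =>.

S => sE => ssaQ => ssaSa => ssaSppa => ssassEppa => ssasssaQppa => ssasssagEppa => ssasssagQppa => ssasssagpppa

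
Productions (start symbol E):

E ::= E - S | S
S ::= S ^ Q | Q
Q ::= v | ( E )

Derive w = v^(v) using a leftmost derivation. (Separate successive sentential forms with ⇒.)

E⇒S⇒S^Q⇒Q^Q⇒v^Q⇒v^(E)⇒v^(S)⇒v^(Q)⇒v^(v)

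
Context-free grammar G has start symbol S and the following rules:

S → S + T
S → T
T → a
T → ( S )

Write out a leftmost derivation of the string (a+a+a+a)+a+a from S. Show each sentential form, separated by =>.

S => S+T => S+T+T => T+T+T => (S)+T+T => (S+T)+T+T => (S+T+T)+T+T => (S+T+T+T)+T+T => (T+T+T+T)+T+T => (a+T+T+T)+T+T => (a+a+T+T)+T+T => (a+a+a+T)+T+T => (a+a+a+a)+T+T => (a+a+a+a)+a+T => (a+a+a+a)+a+a

S => S+T   [S → S + T]
S+T => S+T+T   [S → S + T]
S+T+T => T+T+T   [S → T]
T+T+T => (S)+T+T   [T → ( S )]
(S)+T+T => (S+T)+T+T   [S → S + T]
(S+T)+T+T => (S+T+T)+T+T   [S → S + T]
(S+T+T)+T+T => (S+T+T+T)+T+T   [S → S + T]
(S+T+T+T)+T+T => (T+T+T+T)+T+T   [S → T]
(T+T+T+T)+T+T => (a+T+T+T)+T+T   [T → a]
(a+T+T+T)+T+T => (a+a+T+T)+T+T   [T → a]
(a+a+T+T)+T+T => (a+a+a+T)+T+T   [T → a]
(a+a+a+T)+T+T => (a+a+a+a)+T+T   [T → a]
(a+a+a+a)+T+T => (a+a+a+a)+a+T   [T → a]
(a+a+a+a)+a+T => (a+a+a+a)+a+a   [T → a]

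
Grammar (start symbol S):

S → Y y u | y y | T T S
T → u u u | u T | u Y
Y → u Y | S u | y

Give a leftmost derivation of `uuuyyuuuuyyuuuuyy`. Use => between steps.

S => TTS   [S → T T S]
TTS => uYTS   [T → u Y]
uYTS => uuYTS   [Y → u Y]
uuYTS => uuSuTS   [Y → S u]
uuSuTS => uuTTSuTS   [S → T T S]
uuTTSuTS => uuuYTSuTS   [T → u Y]
uuuYTSuTS => uuuSuTSuTS   [Y → S u]
uuuSuTSuTS => uuuyyuTSuTS   [S → y y]
uuuyyuTSuTS => uuuyyuuuuSuTS   [T → u u u]
uuuyyuuuuSuTS => uuuyyuuuuyyuTS   [S → y y]
uuuyyuuuuyyuTS => uuuyyuuuuyyuuuuS   [T → u u u]
uuuyyuuuuyyuuuuS => uuuyyuuuuyyuuuuyy   [S → y y]

S => TTS => uYTS => uuYTS => uuSuTS => uuTTSuTS => uuuYTSuTS => uuuSuTSuTS => uuuyyuTSuTS => uuuyyuuuuSuTS => uuuyyuuuuyyuTS => uuuyyuuuuyyuuuuS => uuuyyuuuuyyuuuuyy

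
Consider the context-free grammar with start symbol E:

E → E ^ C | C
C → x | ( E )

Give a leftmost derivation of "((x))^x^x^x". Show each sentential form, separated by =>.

E => E^C   [E → E ^ C]
E^C => E^C^C   [E → E ^ C]
E^C^C => E^C^C^C   [E → E ^ C]
E^C^C^C => C^C^C^C   [E → C]
C^C^C^C => (E)^C^C^C   [C → ( E )]
(E)^C^C^C => (C)^C^C^C   [E → C]
(C)^C^C^C => ((E))^C^C^C   [C → ( E )]
((E))^C^C^C => ((C))^C^C^C   [E → C]
((C))^C^C^C => ((x))^C^C^C   [C → x]
((x))^C^C^C => ((x))^x^C^C   [C → x]
((x))^x^C^C => ((x))^x^x^C   [C → x]
((x))^x^x^C => ((x))^x^x^x   [C → x]

E => E^C => E^C^C => E^C^C^C => C^C^C^C => (E)^C^C^C => (C)^C^C^C => ((E))^C^C^C => ((C))^C^C^C => ((x))^C^C^C => ((x))^x^C^C => ((x))^x^x^C => ((x))^x^x^x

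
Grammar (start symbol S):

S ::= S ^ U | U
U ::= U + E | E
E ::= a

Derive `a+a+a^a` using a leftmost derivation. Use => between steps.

S=>S^U=>U^U=>U+E^U=>U+E+E^U=>E+E+E^U=>a+E+E^U=>a+a+E^U=>a+a+a^U=>a+a+a^E=>a+a+a^a

S => S^U   [S ::= S ^ U]
S^U => U^U   [S ::= U]
U^U => U+E^U   [U ::= U + E]
U+E^U => U+E+E^U   [U ::= U + E]
U+E+E^U => E+E+E^U   [U ::= E]
E+E+E^U => a+E+E^U   [E ::= a]
a+E+E^U => a+a+E^U   [E ::= a]
a+a+E^U => a+a+a^U   [E ::= a]
a+a+a^U => a+a+a^E   [U ::= E]
a+a+a^E => a+a+a^a   [E ::= a]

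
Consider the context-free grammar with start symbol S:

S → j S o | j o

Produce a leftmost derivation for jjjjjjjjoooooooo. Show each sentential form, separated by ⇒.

S ⇒ jSo ⇒ jjSoo ⇒ jjjSooo ⇒ jjjjSoooo ⇒ jjjjjSooooo ⇒ jjjjjjSoooooo ⇒ jjjjjjjSooooooo ⇒ jjjjjjjjoooooooo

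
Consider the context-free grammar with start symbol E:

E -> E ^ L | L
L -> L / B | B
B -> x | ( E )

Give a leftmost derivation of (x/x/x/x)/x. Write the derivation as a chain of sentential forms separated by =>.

E => L => L/B => B/B => (E)/B => (L)/B => (L/B)/B => (L/B/B)/B => (L/B/B/B)/B => (B/B/B/B)/B => (x/B/B/B)/B => (x/x/B/B)/B => (x/x/x/B)/B => (x/x/x/x)/B => (x/x/x/x)/x

E => L   [E -> L]
L => L/B   [L -> L / B]
L/B => B/B   [L -> B]
B/B => (E)/B   [B -> ( E )]
(E)/B => (L)/B   [E -> L]
(L)/B => (L/B)/B   [L -> L / B]
(L/B)/B => (L/B/B)/B   [L -> L / B]
(L/B/B)/B => (L/B/B/B)/B   [L -> L / B]
(L/B/B/B)/B => (B/B/B/B)/B   [L -> B]
(B/B/B/B)/B => (x/B/B/B)/B   [B -> x]
(x/B/B/B)/B => (x/x/B/B)/B   [B -> x]
(x/x/B/B)/B => (x/x/x/B)/B   [B -> x]
(x/x/x/B)/B => (x/x/x/x)/B   [B -> x]
(x/x/x/x)/B => (x/x/x/x)/x   [B -> x]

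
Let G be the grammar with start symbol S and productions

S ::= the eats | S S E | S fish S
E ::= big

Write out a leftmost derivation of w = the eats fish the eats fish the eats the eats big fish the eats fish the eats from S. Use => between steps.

S => S fish S => S fish S fish S => S S E fish S fish S => S fish S S E fish S fish S => S fish S fish S S E fish S fish S => the eats fish S fish S S E fish S fish S => the eats fish the eats fish S S E fish S fish S => the eats fish the eats fish the eats S E fish S fish S => the eats fish the eats fish the eats the eats E fish S fish S => the eats fish the eats fish the eats the eats big fish S fish S => the eats fish the eats fish the eats the eats big fish the eats fish S => the eats fish the eats fish the eats the eats big fish the eats fish the eats

S => S fish S   [S ::= S fish S]
S fish S => S fish S fish S   [S ::= S fish S]
S fish S fish S => S S E fish S fish S   [S ::= S S E]
S S E fish S fish S => S fish S S E fish S fish S   [S ::= S fish S]
S fish S S E fish S fish S => S fish S fish S S E fish S fish S   [S ::= S fish S]
S fish S fish S S E fish S fish S => the eats fish S fish S S E fish S fish S   [S ::= the eats]
the eats fish S fish S S E fish S fish S => the eats fish the eats fish S S E fish S fish S   [S ::= the eats]
the eats fish the eats fish S S E fish S fish S => the eats fish the eats fish the eats S E fish S fish S   [S ::= the eats]
the eats fish the eats fish the eats S E fish S fish S => the eats fish the eats fish the eats the eats E fish S fish S   [S ::= the eats]
the eats fish the eats fish the eats the eats E fish S fish S => the eats fish the eats fish the eats the eats big fish S fish S   [E ::= big]
the eats fish the eats fish the eats the eats big fish S fish S => the eats fish the eats fish the eats the eats big fish the eats fish S   [S ::= the eats]
the eats fish the eats fish the eats the eats big fish the eats fish S => the eats fish the eats fish the eats the eats big fish the eats fish the eats   [S ::= the eats]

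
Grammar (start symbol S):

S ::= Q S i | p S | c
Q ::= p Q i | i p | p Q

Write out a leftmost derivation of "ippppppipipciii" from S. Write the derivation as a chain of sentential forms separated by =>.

S => QSi => ipSi => ippSi => ipppSi => ippppSi => ipppppSi => ipppppQSii => ippppppQSii => ippppppipSii => ippppppipQSiii => ippppppipipSiii => ippppppipipciii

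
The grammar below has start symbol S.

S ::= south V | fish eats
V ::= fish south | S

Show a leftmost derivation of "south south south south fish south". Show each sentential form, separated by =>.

S => south V => south S => south south V => south south S => south south south V => south south south S => south south south south V => south south south south fish south

S => south V   [S ::= south V]
south V => south S   [V ::= S]
south S => south south V   [S ::= south V]
south south V => south south S   [V ::= S]
south south S => south south south V   [S ::= south V]
south south south V => south south south S   [V ::= S]
south south south S => south south south south V   [S ::= south V]
south south south south V => south south south south fish south   [V ::= fish south]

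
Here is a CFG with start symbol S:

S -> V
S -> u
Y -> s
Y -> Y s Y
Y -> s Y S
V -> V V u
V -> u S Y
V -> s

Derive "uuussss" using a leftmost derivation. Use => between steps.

S=>V=>uSY=>uVY=>uuSYY=>uuuYY=>uuuYsYY=>uuussYY=>uuusssY=>uuussss

S => V   [S -> V]
V => uSY   [V -> u S Y]
uSY => uVY   [S -> V]
uVY => uuSYY   [V -> u S Y]
uuSYY => uuuYY   [S -> u]
uuuYY => uuuYsYY   [Y -> Y s Y]
uuuYsYY => uuussYY   [Y -> s]
uuussYY => uuusssY   [Y -> s]
uuusssY => uuussss   [Y -> s]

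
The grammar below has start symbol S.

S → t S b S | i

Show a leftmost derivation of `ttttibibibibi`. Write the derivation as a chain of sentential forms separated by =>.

S => tSbS   [S → t S b S]
tSbS => ttSbSbS   [S → t S b S]
ttSbSbS => tttSbSbSbS   [S → t S b S]
tttSbSbSbS => ttttSbSbSbSbS   [S → t S b S]
ttttSbSbSbSbS => ttttibSbSbSbS   [S → i]
ttttibSbSbSbS => ttttibibSbSbS   [S → i]
ttttibibSbSbS => ttttibibibSbS   [S → i]
ttttibibibSbS => ttttibibibibS   [S → i]
ttttibibibibS => ttttibibibibi   [S → i]

S => tSbS => ttSbSbS => tttSbSbSbS => ttttSbSbSbSbS => ttttibSbSbSbS => ttttibibSbSbS => ttttibibibSbS => ttttibibibibS => ttttibibibibi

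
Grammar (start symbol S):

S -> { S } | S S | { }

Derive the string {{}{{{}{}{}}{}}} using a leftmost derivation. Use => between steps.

S => {S} => {SS} => {{}S} => {{}{S}} => {{}{SS}} => {{}{{S}S}} => {{}{{SS}S}} => {{}{{{}S}S}} => {{}{{{}SS}S}} => {{}{{{}{}S}S}} => {{}{{{}{}{}}S}} => {{}{{{}{}{}}{}}}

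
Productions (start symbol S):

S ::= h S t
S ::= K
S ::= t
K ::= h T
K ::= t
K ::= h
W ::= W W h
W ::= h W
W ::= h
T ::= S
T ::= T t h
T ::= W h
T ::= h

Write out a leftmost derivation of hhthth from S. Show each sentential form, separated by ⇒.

S ⇒ K ⇒ hT ⇒ hTth ⇒ hTthth ⇒ hSthth ⇒ hKthth ⇒ hhthth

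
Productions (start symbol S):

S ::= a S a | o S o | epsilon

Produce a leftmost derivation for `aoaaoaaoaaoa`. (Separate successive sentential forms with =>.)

S => aSa => aoSoa => aoaSaoa => aoaaSaaoa => aoaaoSoaaoa => aoaaoaSaoaaoa => aoaaoaaoaaoa

S => aSa   [S ::= a S a]
aSa => aoSoa   [S ::= o S o]
aoSoa => aoaSaoa   [S ::= a S a]
aoaSaoa => aoaaSaaoa   [S ::= a S a]
aoaaSaaoa => aoaaoSoaaoa   [S ::= o S o]
aoaaoSoaaoa => aoaaoaSaoaaoa   [S ::= a S a]
aoaaoaSaoaaoa => aoaaoaaoaaoa   [S ::= epsilon]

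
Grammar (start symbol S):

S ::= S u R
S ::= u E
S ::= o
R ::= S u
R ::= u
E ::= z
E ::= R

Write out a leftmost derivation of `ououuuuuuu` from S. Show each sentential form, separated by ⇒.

S⇒SuR⇒SuRuR⇒SuRuRuR⇒ouRuRuR⇒ouSuuRuR⇒ououuRuR⇒ououuSuuR⇒ououuuEuuR⇒ououuuRuuR⇒ououuuuuuR⇒ououuuuuuu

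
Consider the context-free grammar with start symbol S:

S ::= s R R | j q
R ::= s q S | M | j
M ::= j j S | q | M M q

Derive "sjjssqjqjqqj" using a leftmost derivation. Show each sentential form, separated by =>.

S => sRR => sMR => sMMqR => sjjSMqR => sjjsRRMqR => sjjssqSRMqR => sjjssqjqRMqR => sjjssqjqjMqR => sjjssqjqjqqR => sjjssqjqjqqj

S => sRR   [S ::= s R R]
sRR => sMR   [R ::= M]
sMR => sMMqR   [M ::= M M q]
sMMqR => sjjSMqR   [M ::= j j S]
sjjSMqR => sjjsRRMqR   [S ::= s R R]
sjjsRRMqR => sjjssqSRMqR   [R ::= s q S]
sjjssqSRMqR => sjjssqjqRMqR   [S ::= j q]
sjjssqjqRMqR => sjjssqjqjMqR   [R ::= j]
sjjssqjqjMqR => sjjssqjqjqqR   [M ::= q]
sjjssqjqjqqR => sjjssqjqjqqj   [R ::= j]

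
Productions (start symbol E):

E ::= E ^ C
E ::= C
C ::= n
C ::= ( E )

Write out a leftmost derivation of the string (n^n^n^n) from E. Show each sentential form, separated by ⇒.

E ⇒ C ⇒ (E) ⇒ (E^C) ⇒ (E^C^C) ⇒ (E^C^C^C) ⇒ (C^C^C^C) ⇒ (n^C^C^C) ⇒ (n^n^C^C) ⇒ (n^n^n^C) ⇒ (n^n^n^n)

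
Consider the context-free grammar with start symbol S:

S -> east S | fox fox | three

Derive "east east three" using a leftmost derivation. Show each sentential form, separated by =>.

S => east S => east east S => east east three

S => east S   [S -> east S]
east S => east east S   [S -> east S]
east east S => east east three   [S -> three]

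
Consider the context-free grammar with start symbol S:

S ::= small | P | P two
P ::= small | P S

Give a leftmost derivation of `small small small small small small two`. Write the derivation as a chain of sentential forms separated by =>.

S => P two => P S two => P S S two => P S S S two => P S S S S two => P S S S S S two => small S S S S S two => small small S S S S two => small small small S S S two => small small small small S S two => small small small small small S two => small small small small small small two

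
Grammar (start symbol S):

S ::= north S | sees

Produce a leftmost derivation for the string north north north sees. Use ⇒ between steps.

S ⇒ north S   [S ::= north S]
north S ⇒ north north S   [S ::= north S]
north north S ⇒ north north north S   [S ::= north S]
north north north S ⇒ north north north sees   [S ::= sees]

S ⇒ north S ⇒ north north S ⇒ north north north S ⇒ north north north sees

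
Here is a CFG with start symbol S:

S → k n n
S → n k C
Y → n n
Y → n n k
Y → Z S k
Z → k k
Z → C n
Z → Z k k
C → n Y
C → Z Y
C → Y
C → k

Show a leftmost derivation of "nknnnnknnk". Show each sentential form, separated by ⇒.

S ⇒ nkC   [S → n k C]
nkC ⇒ nknY   [C → n Y]
nknY ⇒ nknZSk   [Y → Z S k]
nknZSk ⇒ nknCnSk   [Z → C n]
nknCnSk ⇒ nknYnSk   [C → Y]
nknYnSk ⇒ nknnnnSk   [Y → n n]
nknnnnSk ⇒ nknnnnknnk   [S → k n n]

S⇒nkC⇒nknY⇒nknZSk⇒nknCnSk⇒nknYnSk⇒nknnnnSk⇒nknnnnknnk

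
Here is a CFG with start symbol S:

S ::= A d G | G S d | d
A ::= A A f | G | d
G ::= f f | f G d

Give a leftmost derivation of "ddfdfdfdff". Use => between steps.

S => AdG   [S ::= A d G]
AdG => AAfdG   [A ::= A A f]
AAfdG => AAfAfdG   [A ::= A A f]
AAfAfdG => AAfAfAfdG   [A ::= A A f]
AAfAfAfdG => dAfAfAfdG   [A ::= d]
dAfAfAfdG => ddfAfAfdG   [A ::= d]
ddfAfAfdG => ddfdfAfdG   [A ::= d]
ddfdfAfdG => ddfdfdfdG   [A ::= d]
ddfdfdfdG => ddfdfdfdff   [G ::= f f]

S=>AdG=>AAfdG=>AAfAfdG=>AAfAfAfdG=>dAfAfAfdG=>ddfAfAfdG=>ddfdfAfdG=>ddfdfdfdG=>ddfdfdfdff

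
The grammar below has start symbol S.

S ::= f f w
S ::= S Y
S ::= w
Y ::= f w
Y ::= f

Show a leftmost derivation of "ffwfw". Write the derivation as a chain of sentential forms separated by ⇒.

S ⇒ SY ⇒ ffwY ⇒ ffwfw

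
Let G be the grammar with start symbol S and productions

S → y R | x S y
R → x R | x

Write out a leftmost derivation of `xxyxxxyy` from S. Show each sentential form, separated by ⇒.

S ⇒ xSy ⇒ xxSyy ⇒ xxyRyy ⇒ xxyxRyy ⇒ xxyxxRyy ⇒ xxyxxxyy

S ⇒ xSy   [S → x S y]
xSy ⇒ xxSyy   [S → x S y]
xxSyy ⇒ xxyRyy   [S → y R]
xxyRyy ⇒ xxyxRyy   [R → x R]
xxyxRyy ⇒ xxyxxRyy   [R → x R]
xxyxxRyy ⇒ xxyxxxyy   [R → x]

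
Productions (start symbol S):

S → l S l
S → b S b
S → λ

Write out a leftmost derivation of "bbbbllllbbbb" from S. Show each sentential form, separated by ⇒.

S⇒bSb⇒bbSbb⇒bbbSbbb⇒bbbbSbbbb⇒bbbblSlbbbb⇒bbbbllSllbbbb⇒bbbbllllbbbb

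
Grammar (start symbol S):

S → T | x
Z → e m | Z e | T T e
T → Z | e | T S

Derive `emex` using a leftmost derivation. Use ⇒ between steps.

S⇒T⇒TS⇒ZS⇒ZeS⇒emeS⇒emex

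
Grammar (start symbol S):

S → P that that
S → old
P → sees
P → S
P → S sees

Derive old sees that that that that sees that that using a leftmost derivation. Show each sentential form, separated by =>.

S => P that that => S sees that that => P that that sees that that => S that that sees that that => P that that that that sees that that => S sees that that that that sees that that => old sees that that that that sees that that

S => P that that   [S → P that that]
P that that => S sees that that   [P → S sees]
S sees that that => P that that sees that that   [S → P that that]
P that that sees that that => S that that sees that that   [P → S]
S that that sees that that => P that that that that sees that that   [S → P that that]
P that that that that sees that that => S sees that that that that sees that that   [P → S sees]
S sees that that that that sees that that => old sees that that that that sees that that   [S → old]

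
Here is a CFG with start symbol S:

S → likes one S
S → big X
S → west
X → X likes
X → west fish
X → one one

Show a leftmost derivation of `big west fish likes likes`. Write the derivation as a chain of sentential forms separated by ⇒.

S ⇒ big X ⇒ big X likes ⇒ big X likes likes ⇒ big west fish likes likes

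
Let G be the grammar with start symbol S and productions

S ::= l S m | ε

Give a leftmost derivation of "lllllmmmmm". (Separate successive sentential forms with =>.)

S => lSm => llSmm => lllSmmm => llllSmmmm => lllllSmmmmm => lllllmmmmm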